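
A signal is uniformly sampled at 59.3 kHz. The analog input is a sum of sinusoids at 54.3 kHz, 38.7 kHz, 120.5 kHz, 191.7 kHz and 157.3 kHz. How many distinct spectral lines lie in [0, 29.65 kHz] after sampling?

fs/2 = 29.65 kHz.
54.3 kHz > fs/2 = 29.65 kHz, folds to fs − 54.3 kHz = 5 kHz.
38.7 kHz > fs/2 = 29.65 kHz, folds to fs − 38.7 kHz = 20.6 kHz.
120.5 kHz mod fs = 1.9 kHz.
1.9 kHz ≤ fs/2 = 29.65 kHz, appears at 1.9 kHz.
191.7 kHz mod fs = 13.8 kHz.
13.8 kHz ≤ fs/2 = 29.65 kHz, appears at 13.8 kHz.
157.3 kHz mod fs = 38.7 kHz.
38.7 kHz > fs/2 = 29.65 kHz, folds to fs − 38.7 kHz = 20.6 kHz.
Distinct values: {1.9 kHz, 5 kHz, 13.8 kHz, 20.6 kHz} → 4.

4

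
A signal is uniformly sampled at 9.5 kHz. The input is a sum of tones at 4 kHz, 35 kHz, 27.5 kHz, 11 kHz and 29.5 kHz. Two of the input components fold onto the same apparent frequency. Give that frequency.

1 kHz

fs/2 = 4.75 kHz.
4 kHz ≤ fs/2 = 4.75 kHz, passes unchanged.
35 kHz mod fs = 6.5 kHz.
6.5 kHz > fs/2 = 4.75 kHz, folds to fs − 6.5 kHz = 3 kHz.
27.5 kHz mod fs = 8.5 kHz.
8.5 kHz > fs/2 = 4.75 kHz, folds to fs − 8.5 kHz = 1 kHz.
11 kHz mod fs = 1.5 kHz.
1.5 kHz ≤ fs/2 = 4.75 kHz, appears at 1.5 kHz.
29.5 kHz mod fs = 1 kHz.
1 kHz ≤ fs/2 = 4.75 kHz, appears at 1 kHz.
27.5 kHz and 29.5 kHz both map to 1 kHz.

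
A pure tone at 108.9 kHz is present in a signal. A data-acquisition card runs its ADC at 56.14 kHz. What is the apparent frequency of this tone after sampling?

3.38 kHz

108.9 kHz mod fs = 52.76 kHz.
52.76 kHz > fs/2 = 28.07 kHz, folds to fs − 52.76 kHz = 3.38 kHz.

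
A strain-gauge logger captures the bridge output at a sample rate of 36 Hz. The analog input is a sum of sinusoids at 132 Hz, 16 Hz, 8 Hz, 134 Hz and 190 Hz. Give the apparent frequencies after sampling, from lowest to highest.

8 Hz, 10 Hz, 12 Hz, 16 Hz

fs/2 = 18 Hz.
132 Hz mod fs = 24 Hz.
24 Hz > fs/2 = 18 Hz, folds to fs − 24 Hz = 12 Hz.
16 Hz ≤ fs/2 = 18 Hz, passes unchanged.
8 Hz ≤ fs/2 = 18 Hz, passes unchanged.
134 Hz mod fs = 26 Hz.
26 Hz > fs/2 = 18 Hz, folds to fs − 26 Hz = 10 Hz.
190 Hz mod fs = 10 Hz.
10 Hz ≤ fs/2 = 18 Hz, appears at 10 Hz.
Distinct values: {8 Hz, 10 Hz, 12 Hz, 16 Hz}.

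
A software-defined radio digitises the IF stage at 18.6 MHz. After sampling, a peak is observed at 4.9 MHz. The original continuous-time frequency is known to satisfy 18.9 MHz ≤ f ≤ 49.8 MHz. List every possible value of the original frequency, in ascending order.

23.5 MHz, 32.3 MHz, 42.1 MHz

Frequencies that alias to 4.9 MHz are k·fs ± 4.9 MHz for integer k ≥ 0.
k=0: 4.9 MHz.
k=1: 13.7 MHz, 23.5 MHz.
k=2: 32.3 MHz, 42.1 MHz.
k=3: 50.9 MHz, 60.7 MHz.
Within [18.9 MHz, 49.8 MHz]: 23.5 MHz, 32.3 MHz, 42.1 MHz.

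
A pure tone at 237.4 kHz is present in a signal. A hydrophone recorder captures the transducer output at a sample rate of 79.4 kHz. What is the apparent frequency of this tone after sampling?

237.4 kHz mod fs = 78.6 kHz.
78.6 kHz > fs/2 = 39.7 kHz, folds to fs − 78.6 kHz = 0.8 kHz.

0.8 kHz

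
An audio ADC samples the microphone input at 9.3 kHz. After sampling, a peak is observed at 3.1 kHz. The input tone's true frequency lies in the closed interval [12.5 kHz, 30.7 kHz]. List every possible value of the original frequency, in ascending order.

Frequencies that alias to 3.1 kHz are k·fs ± 3.1 kHz for integer k ≥ 0.
k=0: 3.1 kHz.
k=1: 6.2 kHz, 12.4 kHz.
k=2: 15.5 kHz, 21.7 kHz.
k=3: 24.8 kHz, 31 kHz.
k=4: 34.1 kHz, 40.3 kHz.
Within [12.5 kHz, 30.7 kHz]: 15.5 kHz, 21.7 kHz, 24.8 kHz.

15.5 kHz, 21.7 kHz, 24.8 kHz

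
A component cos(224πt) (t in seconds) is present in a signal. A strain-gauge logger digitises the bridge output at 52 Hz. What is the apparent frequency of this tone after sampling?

8 Hz

ω = 224π rad/s → f = ω/(2π) = 112 Hz.
112 Hz mod fs = 8 Hz.
8 Hz ≤ fs/2 = 26 Hz, appears at 8 Hz.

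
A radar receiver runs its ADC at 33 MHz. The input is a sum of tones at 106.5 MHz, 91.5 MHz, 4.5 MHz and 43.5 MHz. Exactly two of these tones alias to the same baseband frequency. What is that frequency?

fs/2 = 16.5 MHz.
106.5 MHz mod fs = 7.5 MHz.
7.5 MHz ≤ fs/2 = 16.5 MHz, appears at 7.5 MHz.
91.5 MHz mod fs = 25.5 MHz.
25.5 MHz > fs/2 = 16.5 MHz, folds to fs − 25.5 MHz = 7.5 MHz.
4.5 MHz ≤ fs/2 = 16.5 MHz, passes unchanged.
43.5 MHz mod fs = 10.5 MHz.
10.5 MHz ≤ fs/2 = 16.5 MHz, appears at 10.5 MHz.
91.5 MHz and 106.5 MHz both map to 7.5 MHz.

7.5 MHz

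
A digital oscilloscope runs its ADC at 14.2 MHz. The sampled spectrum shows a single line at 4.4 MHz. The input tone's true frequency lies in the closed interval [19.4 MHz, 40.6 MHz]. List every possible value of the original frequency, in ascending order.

Frequencies that alias to 4.4 MHz are k·fs ± 4.4 MHz for integer k ≥ 0.
k=0: 4.4 MHz.
k=1: 9.8 MHz, 18.6 MHz.
k=2: 24 MHz, 32.8 MHz.
k=3: 38.2 MHz, 47 MHz.
k=4: 52.4 MHz, 61.2 MHz.
Within [19.4 MHz, 40.6 MHz]: 24 MHz, 32.8 MHz, 38.2 MHz.

24 MHz, 32.8 MHz, 38.2 MHz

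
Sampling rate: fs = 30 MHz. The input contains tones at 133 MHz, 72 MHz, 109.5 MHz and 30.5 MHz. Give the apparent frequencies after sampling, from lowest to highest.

fs/2 = 15 MHz.
133 MHz mod fs = 13 MHz.
13 MHz ≤ fs/2 = 15 MHz, appears at 13 MHz.
72 MHz mod fs = 12 MHz.
12 MHz ≤ fs/2 = 15 MHz, appears at 12 MHz.
109.5 MHz mod fs = 19.5 MHz.
19.5 MHz > fs/2 = 15 MHz, folds to fs − 19.5 MHz = 10.5 MHz.
30.5 MHz mod fs = 0.5 MHz.
0.5 MHz ≤ fs/2 = 15 MHz, appears at 0.5 MHz.
Distinct values: {0.5 MHz, 10.5 MHz, 12 MHz, 13 MHz}.

0.5 MHz, 10.5 MHz, 12 MHz, 13 MHz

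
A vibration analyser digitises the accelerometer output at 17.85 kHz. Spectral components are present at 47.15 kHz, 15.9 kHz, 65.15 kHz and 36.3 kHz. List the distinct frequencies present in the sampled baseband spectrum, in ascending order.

fs/2 = 8.925 kHz.
47.15 kHz mod fs = 11.45 kHz.
11.45 kHz > fs/2 = 8.925 kHz, folds to fs − 11.45 kHz = 6.4 kHz.
15.9 kHz > fs/2 = 8.925 kHz, folds to fs − 15.9 kHz = 1.95 kHz.
65.15 kHz mod fs = 11.6 kHz.
11.6 kHz > fs/2 = 8.925 kHz, folds to fs − 11.6 kHz = 6.25 kHz.
36.3 kHz mod fs = 0.6 kHz.
0.6 kHz ≤ fs/2 = 8.925 kHz, appears at 0.6 kHz.
Distinct values: {0.6 kHz, 1.95 kHz, 6.25 kHz, 6.4 kHz}.

0.6 kHz, 1.95 kHz, 6.25 kHz, 6.4 kHz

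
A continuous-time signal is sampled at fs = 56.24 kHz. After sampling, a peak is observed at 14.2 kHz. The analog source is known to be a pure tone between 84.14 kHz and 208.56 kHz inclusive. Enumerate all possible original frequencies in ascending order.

98.28 kHz, 126.68 kHz, 154.52 kHz, 182.92 kHz

Frequencies that alias to 14.2 kHz are k·fs ± 14.2 kHz for integer k ≥ 0.
k=0: 14.2 kHz.
k=1: 42.04 kHz, 70.44 kHz.
k=2: 98.28 kHz, 126.68 kHz.
k=3: 154.52 kHz, 182.92 kHz.
k=4: 210.76 kHz, 239.16 kHz.
Within [84.14 kHz, 208.56 kHz]: 98.28 kHz, 126.68 kHz, 154.52 kHz, 182.92 kHz.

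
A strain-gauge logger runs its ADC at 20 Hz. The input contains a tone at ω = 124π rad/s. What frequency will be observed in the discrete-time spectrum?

ω = 124π rad/s → f = ω/(2π) = 62 Hz.
62 Hz mod fs = 2 Hz.
2 Hz ≤ fs/2 = 10 Hz, appears at 2 Hz.

2 Hz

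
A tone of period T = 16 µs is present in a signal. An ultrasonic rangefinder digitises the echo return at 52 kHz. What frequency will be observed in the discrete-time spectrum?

T = 16 µs → f = 1/T = 62.5 kHz.
62.5 kHz mod fs = 10.5 kHz.
10.5 kHz ≤ fs/2 = 26 kHz, appears at 10.5 kHz.

10.5 kHz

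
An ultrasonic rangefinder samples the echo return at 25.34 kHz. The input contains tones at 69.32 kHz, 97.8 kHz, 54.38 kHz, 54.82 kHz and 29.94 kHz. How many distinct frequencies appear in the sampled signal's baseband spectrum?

fs/2 = 12.67 kHz.
69.32 kHz mod fs = 18.64 kHz.
18.64 kHz > fs/2 = 12.67 kHz, folds to fs − 18.64 kHz = 6.7 kHz.
97.8 kHz mod fs = 21.78 kHz.
21.78 kHz > fs/2 = 12.67 kHz, folds to fs − 21.78 kHz = 3.56 kHz.
54.38 kHz mod fs = 3.7 kHz.
3.7 kHz ≤ fs/2 = 12.67 kHz, appears at 3.7 kHz.
54.82 kHz mod fs = 4.14 kHz.
4.14 kHz ≤ fs/2 = 12.67 kHz, appears at 4.14 kHz.
29.94 kHz mod fs = 4.6 kHz.
4.6 kHz ≤ fs/2 = 12.67 kHz, appears at 4.6 kHz.
Distinct values: {3.56 kHz, 3.7 kHz, 4.14 kHz, 4.6 kHz, 6.7 kHz} → 5.

5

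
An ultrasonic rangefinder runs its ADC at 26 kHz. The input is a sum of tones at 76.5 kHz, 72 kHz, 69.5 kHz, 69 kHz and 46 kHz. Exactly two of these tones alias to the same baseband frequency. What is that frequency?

fs/2 = 13 kHz.
76.5 kHz mod fs = 24.5 kHz.
24.5 kHz > fs/2 = 13 kHz, folds to fs − 24.5 kHz = 1.5 kHz.
72 kHz mod fs = 20 kHz.
20 kHz > fs/2 = 13 kHz, folds to fs − 20 kHz = 6 kHz.
69.5 kHz mod fs = 17.5 kHz.
17.5 kHz > fs/2 = 13 kHz, folds to fs − 17.5 kHz = 8.5 kHz.
69 kHz mod fs = 17 kHz.
17 kHz > fs/2 = 13 kHz, folds to fs − 17 kHz = 9 kHz.
46 kHz mod fs = 20 kHz.
20 kHz > fs/2 = 13 kHz, folds to fs − 20 kHz = 6 kHz.
46 kHz and 72 kHz both map to 6 kHz.

6 kHz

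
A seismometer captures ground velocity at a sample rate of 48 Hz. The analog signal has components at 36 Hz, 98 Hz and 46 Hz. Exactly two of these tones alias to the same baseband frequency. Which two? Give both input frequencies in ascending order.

fs/2 = 24 Hz.
36 Hz > fs/2 = 24 Hz, folds to fs − 36 Hz = 12 Hz.
98 Hz mod fs = 2 Hz.
2 Hz ≤ fs/2 = 24 Hz, appears at 2 Hz.
46 Hz > fs/2 = 24 Hz, folds to fs − 46 Hz = 2 Hz.
46 Hz and 98 Hz both map to 2 Hz.

46 Hz, 98 Hz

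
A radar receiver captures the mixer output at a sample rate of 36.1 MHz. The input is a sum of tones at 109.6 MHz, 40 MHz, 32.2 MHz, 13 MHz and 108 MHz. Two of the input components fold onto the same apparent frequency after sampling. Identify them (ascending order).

fs/2 = 18.05 MHz.
109.6 MHz mod fs = 1.3 MHz.
1.3 MHz ≤ fs/2 = 18.05 MHz, appears at 1.3 MHz.
40 MHz mod fs = 3.9 MHz.
3.9 MHz ≤ fs/2 = 18.05 MHz, appears at 3.9 MHz.
32.2 MHz > fs/2 = 18.05 MHz, folds to fs − 32.2 MHz = 3.9 MHz.
13 MHz ≤ fs/2 = 18.05 MHz, passes unchanged.
108 MHz mod fs = 35.8 MHz.
35.8 MHz > fs/2 = 18.05 MHz, folds to fs − 35.8 MHz = 0.3 MHz.
32.2 MHz and 40 MHz both map to 3.9 MHz.

32.2 MHz, 40 MHz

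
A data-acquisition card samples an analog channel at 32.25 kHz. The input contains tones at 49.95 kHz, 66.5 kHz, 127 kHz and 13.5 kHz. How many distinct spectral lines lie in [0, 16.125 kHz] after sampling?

fs/2 = 16.125 kHz.
49.95 kHz mod fs = 17.7 kHz.
17.7 kHz > fs/2 = 16.125 kHz, folds to fs − 17.7 kHz = 14.55 kHz.
66.5 kHz mod fs = 2 kHz.
2 kHz ≤ fs/2 = 16.125 kHz, appears at 2 kHz.
127 kHz mod fs = 30.25 kHz.
30.25 kHz > fs/2 = 16.125 kHz, folds to fs − 30.25 kHz = 2 kHz.
13.5 kHz ≤ fs/2 = 16.125 kHz, passes unchanged.
Distinct values: {2 kHz, 13.5 kHz, 14.55 kHz} → 3.

3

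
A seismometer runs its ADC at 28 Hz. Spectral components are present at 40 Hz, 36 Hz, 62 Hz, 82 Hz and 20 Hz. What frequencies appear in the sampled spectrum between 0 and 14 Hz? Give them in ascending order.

fs/2 = 14 Hz.
40 Hz mod fs = 12 Hz.
12 Hz ≤ fs/2 = 14 Hz, appears at 12 Hz.
36 Hz mod fs = 8 Hz.
8 Hz ≤ fs/2 = 14 Hz, appears at 8 Hz.
62 Hz mod fs = 6 Hz.
6 Hz ≤ fs/2 = 14 Hz, appears at 6 Hz.
82 Hz mod fs = 26 Hz.
26 Hz > fs/2 = 14 Hz, folds to fs − 26 Hz = 2 Hz.
20 Hz > fs/2 = 14 Hz, folds to fs − 20 Hz = 8 Hz.
Distinct values: {2 Hz, 6 Hz, 8 Hz, 12 Hz}.

2 Hz, 6 Hz, 8 Hz, 12 Hz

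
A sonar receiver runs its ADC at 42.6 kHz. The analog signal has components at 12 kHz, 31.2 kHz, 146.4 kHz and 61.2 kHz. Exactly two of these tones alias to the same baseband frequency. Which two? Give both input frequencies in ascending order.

61.2 kHz, 146.4 kHz

fs/2 = 21.3 kHz.
12 kHz ≤ fs/2 = 21.3 kHz, passes unchanged.
31.2 kHz > fs/2 = 21.3 kHz, folds to fs − 31.2 kHz = 11.4 kHz.
146.4 kHz mod fs = 18.6 kHz.
18.6 kHz ≤ fs/2 = 21.3 kHz, appears at 18.6 kHz.
61.2 kHz mod fs = 18.6 kHz.
18.6 kHz ≤ fs/2 = 21.3 kHz, appears at 18.6 kHz.
61.2 kHz and 146.4 kHz both map to 18.6 kHz.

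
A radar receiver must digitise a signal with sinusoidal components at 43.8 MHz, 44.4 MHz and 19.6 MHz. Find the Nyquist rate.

Highest-frequency component: 44.4 MHz.
Nyquist rate = 2 × 44.4 MHz = 88.8 MHz.

88.8 MHz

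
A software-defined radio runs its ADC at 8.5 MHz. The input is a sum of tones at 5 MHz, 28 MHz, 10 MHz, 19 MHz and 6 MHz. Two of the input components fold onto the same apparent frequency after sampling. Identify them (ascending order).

6 MHz, 28 MHz

fs/2 = 4.25 MHz.
5 MHz > fs/2 = 4.25 MHz, folds to fs − 5 MHz = 3.5 MHz.
28 MHz mod fs = 2.5 MHz.
2.5 MHz ≤ fs/2 = 4.25 MHz, appears at 2.5 MHz.
10 MHz mod fs = 1.5 MHz.
1.5 MHz ≤ fs/2 = 4.25 MHz, appears at 1.5 MHz.
19 MHz mod fs = 2 MHz.
2 MHz ≤ fs/2 = 4.25 MHz, appears at 2 MHz.
6 MHz > fs/2 = 4.25 MHz, folds to fs − 6 MHz = 2.5 MHz.
6 MHz and 28 MHz both map to 2.5 MHz.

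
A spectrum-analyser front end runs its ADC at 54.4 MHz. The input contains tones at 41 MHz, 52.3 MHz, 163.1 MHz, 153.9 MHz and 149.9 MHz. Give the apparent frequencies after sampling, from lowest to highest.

fs/2 = 27.2 MHz.
41 MHz > fs/2 = 27.2 MHz, folds to fs − 41 MHz = 13.4 MHz.
52.3 MHz > fs/2 = 27.2 MHz, folds to fs − 52.3 MHz = 2.1 MHz.
163.1 MHz mod fs = 54.3 MHz.
54.3 MHz > fs/2 = 27.2 MHz, folds to fs − 54.3 MHz = 0.1 MHz.
153.9 MHz mod fs = 45.1 MHz.
45.1 MHz > fs/2 = 27.2 MHz, folds to fs − 45.1 MHz = 9.3 MHz.
149.9 MHz mod fs = 41.1 MHz.
41.1 MHz > fs/2 = 27.2 MHz, folds to fs − 41.1 MHz = 13.3 MHz.
Distinct values: {0.1 MHz, 2.1 MHz, 9.3 MHz, 13.3 MHz, 13.4 MHz}.

0.1 MHz, 2.1 MHz, 9.3 MHz, 13.3 MHz, 13.4 MHz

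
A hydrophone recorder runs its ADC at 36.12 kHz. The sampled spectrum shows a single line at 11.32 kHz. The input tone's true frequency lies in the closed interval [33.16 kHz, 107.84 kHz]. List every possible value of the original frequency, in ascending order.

Frequencies that alias to 11.32 kHz are k·fs ± 11.32 kHz for integer k ≥ 0.
k=0: 11.32 kHz.
k=1: 24.8 kHz, 47.44 kHz.
k=2: 60.92 kHz, 83.56 kHz.
k=3: 97.04 kHz, 119.68 kHz.
k=4: 133.16 kHz, 155.8 kHz.
Within [33.16 kHz, 107.84 kHz]: 47.44 kHz, 60.92 kHz, 83.56 kHz, 97.04 kHz.

47.44 kHz, 60.92 kHz, 83.56 kHz, 97.04 kHz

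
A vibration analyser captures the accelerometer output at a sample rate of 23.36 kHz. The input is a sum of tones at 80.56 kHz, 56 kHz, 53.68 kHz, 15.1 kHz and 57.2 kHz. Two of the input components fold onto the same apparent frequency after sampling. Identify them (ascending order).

fs/2 = 11.68 kHz.
80.56 kHz mod fs = 10.48 kHz.
10.48 kHz ≤ fs/2 = 11.68 kHz, appears at 10.48 kHz.
56 kHz mod fs = 9.28 kHz.
9.28 kHz ≤ fs/2 = 11.68 kHz, appears at 9.28 kHz.
53.68 kHz mod fs = 6.96 kHz.
6.96 kHz ≤ fs/2 = 11.68 kHz, appears at 6.96 kHz.
15.1 kHz > fs/2 = 11.68 kHz, folds to fs − 15.1 kHz = 8.26 kHz.
57.2 kHz mod fs = 10.48 kHz.
10.48 kHz ≤ fs/2 = 11.68 kHz, appears at 10.48 kHz.
57.2 kHz and 80.56 kHz both map to 10.48 kHz.

57.2 kHz, 80.56 kHz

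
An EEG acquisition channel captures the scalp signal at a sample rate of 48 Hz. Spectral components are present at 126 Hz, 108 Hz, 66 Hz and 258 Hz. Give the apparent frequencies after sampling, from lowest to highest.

fs/2 = 24 Hz.
126 Hz mod fs = 30 Hz.
30 Hz > fs/2 = 24 Hz, folds to fs − 30 Hz = 18 Hz.
108 Hz mod fs = 12 Hz.
12 Hz ≤ fs/2 = 24 Hz, appears at 12 Hz.
66 Hz mod fs = 18 Hz.
18 Hz ≤ fs/2 = 24 Hz, appears at 18 Hz.
258 Hz mod fs = 18 Hz.
18 Hz ≤ fs/2 = 24 Hz, appears at 18 Hz.
Distinct values: {12 Hz, 18 Hz}.

12 Hz, 18 Hz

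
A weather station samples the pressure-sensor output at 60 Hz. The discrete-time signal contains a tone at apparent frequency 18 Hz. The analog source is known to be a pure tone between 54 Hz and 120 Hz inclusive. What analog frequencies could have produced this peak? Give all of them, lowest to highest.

Frequencies that alias to 18 Hz are k·fs ± 18 Hz for integer k ≥ 0.
k=0: 18 Hz.
k=1: 42 Hz, 78 Hz.
k=2: 102 Hz, 138 Hz.
k=3: 162 Hz, 198 Hz.
Within [54 Hz, 120 Hz]: 78 Hz, 102 Hz.

78 Hz, 102 Hz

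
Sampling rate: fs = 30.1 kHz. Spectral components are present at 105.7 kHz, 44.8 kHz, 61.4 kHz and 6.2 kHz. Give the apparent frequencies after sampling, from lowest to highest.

fs/2 = 15.05 kHz.
105.7 kHz mod fs = 15.4 kHz.
15.4 kHz > fs/2 = 15.05 kHz, folds to fs − 15.4 kHz = 14.7 kHz.
44.8 kHz mod fs = 14.7 kHz.
14.7 kHz ≤ fs/2 = 15.05 kHz, appears at 14.7 kHz.
61.4 kHz mod fs = 1.2 kHz.
1.2 kHz ≤ fs/2 = 15.05 kHz, appears at 1.2 kHz.
6.2 kHz ≤ fs/2 = 15.05 kHz, passes unchanged.
Distinct values: {1.2 kHz, 6.2 kHz, 14.7 kHz}.

1.2 kHz, 6.2 kHz, 14.7 kHz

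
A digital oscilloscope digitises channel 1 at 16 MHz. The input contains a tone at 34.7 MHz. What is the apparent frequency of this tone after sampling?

34.7 MHz mod fs = 2.7 MHz.
2.7 MHz ≤ fs/2 = 8 MHz, appears at 2.7 MHz.

2.7 MHz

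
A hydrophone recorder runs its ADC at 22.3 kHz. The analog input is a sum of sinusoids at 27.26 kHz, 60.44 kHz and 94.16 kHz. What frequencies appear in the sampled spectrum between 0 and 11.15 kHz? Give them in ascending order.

4.96 kHz, 6.46 kHz

fs/2 = 11.15 kHz.
27.26 kHz mod fs = 4.96 kHz.
4.96 kHz ≤ fs/2 = 11.15 kHz, appears at 4.96 kHz.
60.44 kHz mod fs = 15.84 kHz.
15.84 kHz > fs/2 = 11.15 kHz, folds to fs − 15.84 kHz = 6.46 kHz.
94.16 kHz mod fs = 4.96 kHz.
4.96 kHz ≤ fs/2 = 11.15 kHz, appears at 4.96 kHz.
Distinct values: {4.96 kHz, 6.46 kHz}.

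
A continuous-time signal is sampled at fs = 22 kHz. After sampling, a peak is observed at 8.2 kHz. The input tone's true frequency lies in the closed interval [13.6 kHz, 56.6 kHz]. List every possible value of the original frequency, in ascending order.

Frequencies that alias to 8.2 kHz are k·fs ± 8.2 kHz for integer k ≥ 0.
k=0: 8.2 kHz.
k=1: 13.8 kHz, 30.2 kHz.
k=2: 35.8 kHz, 52.2 kHz.
k=3: 57.8 kHz, 74.2 kHz.
Within [13.6 kHz, 56.6 kHz]: 13.8 kHz, 30.2 kHz, 35.8 kHz, 52.2 kHz.

13.8 kHz, 30.2 kHz, 35.8 kHz, 52.2 kHz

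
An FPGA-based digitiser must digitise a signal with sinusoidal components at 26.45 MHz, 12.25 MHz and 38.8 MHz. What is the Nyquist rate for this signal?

77.6 MHz

Highest-frequency component: 38.8 MHz.
Nyquist rate = 2 × 38.8 MHz = 77.6 MHz.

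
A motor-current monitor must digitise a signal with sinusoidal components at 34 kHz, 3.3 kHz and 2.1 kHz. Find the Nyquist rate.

Highest-frequency component: 34 kHz.
Nyquist rate = 2 × 34 kHz = 68 kHz.

68 kHz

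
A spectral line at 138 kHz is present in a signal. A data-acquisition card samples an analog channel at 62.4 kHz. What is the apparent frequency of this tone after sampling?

138 kHz mod fs = 13.2 kHz.
13.2 kHz ≤ fs/2 = 31.2 kHz, appears at 13.2 kHz.

13.2 kHz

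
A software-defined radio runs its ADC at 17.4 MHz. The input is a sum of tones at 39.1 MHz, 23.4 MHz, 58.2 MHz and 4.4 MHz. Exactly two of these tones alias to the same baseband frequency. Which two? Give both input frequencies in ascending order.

23.4 MHz, 58.2 MHz

fs/2 = 8.7 MHz.
39.1 MHz mod fs = 4.3 MHz.
4.3 MHz ≤ fs/2 = 8.7 MHz, appears at 4.3 MHz.
23.4 MHz mod fs = 6 MHz.
6 MHz ≤ fs/2 = 8.7 MHz, appears at 6 MHz.
58.2 MHz mod fs = 6 MHz.
6 MHz ≤ fs/2 = 8.7 MHz, appears at 6 MHz.
4.4 MHz ≤ fs/2 = 8.7 MHz, passes unchanged.
23.4 MHz and 58.2 MHz both map to 6 MHz.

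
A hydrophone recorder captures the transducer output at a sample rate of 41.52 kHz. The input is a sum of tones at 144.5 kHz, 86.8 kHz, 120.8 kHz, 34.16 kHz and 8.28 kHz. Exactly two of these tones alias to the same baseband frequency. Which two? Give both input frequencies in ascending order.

86.8 kHz, 120.8 kHz

fs/2 = 20.76 kHz.
144.5 kHz mod fs = 19.94 kHz.
19.94 kHz ≤ fs/2 = 20.76 kHz, appears at 19.94 kHz.
86.8 kHz mod fs = 3.76 kHz.
3.76 kHz ≤ fs/2 = 20.76 kHz, appears at 3.76 kHz.
120.8 kHz mod fs = 37.76 kHz.
37.76 kHz > fs/2 = 20.76 kHz, folds to fs − 37.76 kHz = 3.76 kHz.
34.16 kHz > fs/2 = 20.76 kHz, folds to fs − 34.16 kHz = 7.36 kHz.
8.28 kHz ≤ fs/2 = 20.76 kHz, passes unchanged.
86.8 kHz and 120.8 kHz both map to 3.76 kHz.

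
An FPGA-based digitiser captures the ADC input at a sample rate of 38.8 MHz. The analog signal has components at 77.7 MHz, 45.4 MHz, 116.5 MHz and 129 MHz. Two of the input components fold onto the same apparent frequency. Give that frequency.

0.1 MHz

fs/2 = 19.4 MHz.
77.7 MHz mod fs = 0.1 MHz.
0.1 MHz ≤ fs/2 = 19.4 MHz, appears at 0.1 MHz.
45.4 MHz mod fs = 6.6 MHz.
6.6 MHz ≤ fs/2 = 19.4 MHz, appears at 6.6 MHz.
116.5 MHz mod fs = 0.1 MHz.
0.1 MHz ≤ fs/2 = 19.4 MHz, appears at 0.1 MHz.
129 MHz mod fs = 12.6 MHz.
12.6 MHz ≤ fs/2 = 19.4 MHz, appears at 12.6 MHz.
77.7 MHz and 116.5 MHz both map to 0.1 MHz.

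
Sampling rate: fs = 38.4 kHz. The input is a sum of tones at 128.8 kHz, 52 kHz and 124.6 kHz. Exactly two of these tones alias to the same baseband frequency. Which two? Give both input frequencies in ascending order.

fs/2 = 19.2 kHz.
128.8 kHz mod fs = 13.6 kHz.
13.6 kHz ≤ fs/2 = 19.2 kHz, appears at 13.6 kHz.
52 kHz mod fs = 13.6 kHz.
13.6 kHz ≤ fs/2 = 19.2 kHz, appears at 13.6 kHz.
124.6 kHz mod fs = 9.4 kHz.
9.4 kHz ≤ fs/2 = 19.2 kHz, appears at 9.4 kHz.
52 kHz and 128.8 kHz both map to 13.6 kHz.

52 kHz, 128.8 kHz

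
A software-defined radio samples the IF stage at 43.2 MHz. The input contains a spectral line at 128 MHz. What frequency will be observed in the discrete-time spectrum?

1.6 MHz

128 MHz mod fs = 41.6 MHz.
41.6 MHz > fs/2 = 21.6 MHz, folds to fs − 41.6 MHz = 1.6 MHz.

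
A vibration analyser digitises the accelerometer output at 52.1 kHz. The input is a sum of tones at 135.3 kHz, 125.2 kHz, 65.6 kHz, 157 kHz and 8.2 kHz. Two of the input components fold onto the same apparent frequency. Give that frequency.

21 kHz

fs/2 = 26.05 kHz.
135.3 kHz mod fs = 31.1 kHz.
31.1 kHz > fs/2 = 26.05 kHz, folds to fs − 31.1 kHz = 21 kHz.
125.2 kHz mod fs = 21 kHz.
21 kHz ≤ fs/2 = 26.05 kHz, appears at 21 kHz.
65.6 kHz mod fs = 13.5 kHz.
13.5 kHz ≤ fs/2 = 26.05 kHz, appears at 13.5 kHz.
157 kHz mod fs = 0.7 kHz.
0.7 kHz ≤ fs/2 = 26.05 kHz, appears at 0.7 kHz.
8.2 kHz ≤ fs/2 = 26.05 kHz, passes unchanged.
125.2 kHz and 135.3 kHz both map to 21 kHz.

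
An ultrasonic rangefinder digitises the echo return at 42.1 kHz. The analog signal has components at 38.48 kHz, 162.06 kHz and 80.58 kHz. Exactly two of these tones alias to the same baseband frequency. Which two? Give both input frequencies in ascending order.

38.48 kHz, 80.58 kHz

fs/2 = 21.05 kHz.
38.48 kHz > fs/2 = 21.05 kHz, folds to fs − 38.48 kHz = 3.62 kHz.
162.06 kHz mod fs = 35.76 kHz.
35.76 kHz > fs/2 = 21.05 kHz, folds to fs − 35.76 kHz = 6.34 kHz.
80.58 kHz mod fs = 38.48 kHz.
38.48 kHz > fs/2 = 21.05 kHz, folds to fs − 38.48 kHz = 3.62 kHz.
38.48 kHz and 80.58 kHz both map to 3.62 kHz.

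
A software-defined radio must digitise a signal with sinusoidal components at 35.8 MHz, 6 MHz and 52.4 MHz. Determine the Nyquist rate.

104.8 MHz

Highest-frequency component: 52.4 MHz.
Nyquist rate = 2 × 52.4 MHz = 104.8 MHz.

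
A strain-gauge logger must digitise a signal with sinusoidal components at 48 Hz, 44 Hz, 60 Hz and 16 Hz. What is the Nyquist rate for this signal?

Highest-frequency component: 60 Hz.
Nyquist rate = 2 × 60 Hz = 120 Hz.

120 Hz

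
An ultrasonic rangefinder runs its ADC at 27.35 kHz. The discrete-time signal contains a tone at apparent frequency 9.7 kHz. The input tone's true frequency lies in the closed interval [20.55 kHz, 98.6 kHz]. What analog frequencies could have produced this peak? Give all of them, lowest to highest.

Frequencies that alias to 9.7 kHz are k·fs ± 9.7 kHz for integer k ≥ 0.
k=0: 9.7 kHz.
k=1: 17.65 kHz, 37.05 kHz.
k=2: 45 kHz, 64.4 kHz.
k=3: 72.35 kHz, 91.75 kHz.
k=4: 99.7 kHz, 119.1 kHz.
Within [20.55 kHz, 98.6 kHz]: 37.05 kHz, 45 kHz, 64.4 kHz, 72.35 kHz, 91.75 kHz.

37.05 kHz, 45 kHz, 64.4 kHz, 72.35 kHz, 91.75 kHz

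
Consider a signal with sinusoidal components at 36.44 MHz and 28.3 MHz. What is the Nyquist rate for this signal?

Highest-frequency component: 36.44 MHz.
Nyquist rate = 2 × 36.44 MHz = 72.88 MHz.

72.88 MHz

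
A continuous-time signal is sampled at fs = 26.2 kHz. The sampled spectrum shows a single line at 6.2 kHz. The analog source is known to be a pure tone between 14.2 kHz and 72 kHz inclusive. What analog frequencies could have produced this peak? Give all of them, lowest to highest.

20 kHz, 32.4 kHz, 46.2 kHz, 58.6 kHz

Frequencies that alias to 6.2 kHz are k·fs ± 6.2 kHz for integer k ≥ 0.
k=0: 6.2 kHz.
k=1: 20 kHz, 32.4 kHz.
k=2: 46.2 kHz, 58.6 kHz.
k=3: 72.4 kHz, 84.8 kHz.
Within [14.2 kHz, 72 kHz]: 20 kHz, 32.4 kHz, 46.2 kHz, 58.6 kHz.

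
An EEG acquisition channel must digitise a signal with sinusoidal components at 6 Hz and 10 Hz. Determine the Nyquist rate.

Highest-frequency component: 10 Hz.
Nyquist rate = 2 × 10 Hz = 20 Hz.

20 Hz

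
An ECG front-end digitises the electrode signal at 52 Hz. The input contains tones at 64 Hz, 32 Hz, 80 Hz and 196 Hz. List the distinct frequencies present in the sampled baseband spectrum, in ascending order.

12 Hz, 20 Hz, 24 Hz

fs/2 = 26 Hz.
64 Hz mod fs = 12 Hz.
12 Hz ≤ fs/2 = 26 Hz, appears at 12 Hz.
32 Hz > fs/2 = 26 Hz, folds to fs − 32 Hz = 20 Hz.
80 Hz mod fs = 28 Hz.
28 Hz > fs/2 = 26 Hz, folds to fs − 28 Hz = 24 Hz.
196 Hz mod fs = 40 Hz.
40 Hz > fs/2 = 26 Hz, folds to fs − 40 Hz = 12 Hz.
Distinct values: {12 Hz, 20 Hz, 24 Hz}.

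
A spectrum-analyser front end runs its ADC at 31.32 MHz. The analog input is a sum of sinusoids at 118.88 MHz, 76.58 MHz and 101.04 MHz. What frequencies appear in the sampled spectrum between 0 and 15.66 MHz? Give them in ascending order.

fs/2 = 15.66 MHz.
118.88 MHz mod fs = 24.92 MHz.
24.92 MHz > fs/2 = 15.66 MHz, folds to fs − 24.92 MHz = 6.4 MHz.
76.58 MHz mod fs = 13.94 MHz.
13.94 MHz ≤ fs/2 = 15.66 MHz, appears at 13.94 MHz.
101.04 MHz mod fs = 7.08 MHz.
7.08 MHz ≤ fs/2 = 15.66 MHz, appears at 7.08 MHz.
Distinct values: {6.4 MHz, 7.08 MHz, 13.94 MHz}.

6.4 MHz, 7.08 MHz, 13.94 MHz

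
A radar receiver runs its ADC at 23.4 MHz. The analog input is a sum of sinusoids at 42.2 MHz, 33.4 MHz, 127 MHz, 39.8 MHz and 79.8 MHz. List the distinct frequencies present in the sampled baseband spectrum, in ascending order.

fs/2 = 11.7 MHz.
42.2 MHz mod fs = 18.8 MHz.
18.8 MHz > fs/2 = 11.7 MHz, folds to fs − 18.8 MHz = 4.6 MHz.
33.4 MHz mod fs = 10 MHz.
10 MHz ≤ fs/2 = 11.7 MHz, appears at 10 MHz.
127 MHz mod fs = 10 MHz.
10 MHz ≤ fs/2 = 11.7 MHz, appears at 10 MHz.
39.8 MHz mod fs = 16.4 MHz.
16.4 MHz > fs/2 = 11.7 MHz, folds to fs − 16.4 MHz = 7 MHz.
79.8 MHz mod fs = 9.6 MHz.
9.6 MHz ≤ fs/2 = 11.7 MHz, appears at 9.6 MHz.
Distinct values: {4.6 MHz, 7 MHz, 9.6 MHz, 10 MHz}.

4.6 MHz, 7 MHz, 9.6 MHz, 10 MHz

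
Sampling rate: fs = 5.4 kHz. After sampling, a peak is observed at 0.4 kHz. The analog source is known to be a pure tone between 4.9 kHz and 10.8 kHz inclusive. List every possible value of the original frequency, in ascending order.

5 kHz, 5.8 kHz, 10.4 kHz

Frequencies that alias to 0.4 kHz are k·fs ± 0.4 kHz for integer k ≥ 0.
k=0: 0.4 kHz.
k=1: 5 kHz, 5.8 kHz.
k=2: 10.4 kHz, 11.2 kHz.
k=3: 15.8 kHz, 16.6 kHz.
Within [4.9 kHz, 10.8 kHz]: 5 kHz, 5.8 kHz, 10.4 kHz.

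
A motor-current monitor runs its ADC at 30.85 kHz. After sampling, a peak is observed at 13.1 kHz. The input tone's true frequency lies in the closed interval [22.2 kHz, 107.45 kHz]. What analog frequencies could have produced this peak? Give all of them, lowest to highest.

Frequencies that alias to 13.1 kHz are k·fs ± 13.1 kHz for integer k ≥ 0.
k=0: 13.1 kHz.
k=1: 17.75 kHz, 43.95 kHz.
k=2: 48.6 kHz, 74.8 kHz.
k=3: 79.45 kHz, 105.65 kHz.
k=4: 110.3 kHz, 136.5 kHz.
Within [22.2 kHz, 107.45 kHz]: 43.95 kHz, 48.6 kHz, 74.8 kHz, 79.45 kHz, 105.65 kHz.

43.95 kHz, 48.6 kHz, 74.8 kHz, 79.45 kHz, 105.65 kHz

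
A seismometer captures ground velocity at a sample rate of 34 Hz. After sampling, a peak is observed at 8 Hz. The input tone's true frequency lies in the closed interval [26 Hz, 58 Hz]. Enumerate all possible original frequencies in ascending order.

26 Hz, 42 Hz

Frequencies that alias to 8 Hz are k·fs ± 8 Hz for integer k ≥ 0.
k=0: 8 Hz.
k=1: 26 Hz, 42 Hz.
k=2: 60 Hz, 76 Hz.
Within [26 Hz, 58 Hz]: 26 Hz, 42 Hz.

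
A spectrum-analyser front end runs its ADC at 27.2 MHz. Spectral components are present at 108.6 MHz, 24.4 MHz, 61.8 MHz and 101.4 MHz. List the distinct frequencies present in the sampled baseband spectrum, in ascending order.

fs/2 = 13.6 MHz.
108.6 MHz mod fs = 27 MHz.
27 MHz > fs/2 = 13.6 MHz, folds to fs − 27 MHz = 0.2 MHz.
24.4 MHz > fs/2 = 13.6 MHz, folds to fs − 24.4 MHz = 2.8 MHz.
61.8 MHz mod fs = 7.4 MHz.
7.4 MHz ≤ fs/2 = 13.6 MHz, appears at 7.4 MHz.
101.4 MHz mod fs = 19.8 MHz.
19.8 MHz > fs/2 = 13.6 MHz, folds to fs − 19.8 MHz = 7.4 MHz.
Distinct values: {0.2 MHz, 2.8 MHz, 7.4 MHz}.

0.2 MHz, 2.8 MHz, 7.4 MHz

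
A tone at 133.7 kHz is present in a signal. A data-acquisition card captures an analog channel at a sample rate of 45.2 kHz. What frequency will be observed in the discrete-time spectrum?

1.9 kHz

133.7 kHz mod fs = 43.3 kHz.
43.3 kHz > fs/2 = 22.6 kHz, folds to fs − 43.3 kHz = 1.9 kHz.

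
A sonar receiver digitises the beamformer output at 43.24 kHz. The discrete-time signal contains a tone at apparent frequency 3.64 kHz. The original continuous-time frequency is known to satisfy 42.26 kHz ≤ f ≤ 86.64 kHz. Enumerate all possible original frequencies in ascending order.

Frequencies that alias to 3.64 kHz are k·fs ± 3.64 kHz for integer k ≥ 0.
k=0: 3.64 kHz.
k=1: 39.6 kHz, 46.88 kHz.
k=2: 82.84 kHz, 90.12 kHz.
k=3: 126.08 kHz, 133.36 kHz.
Within [42.26 kHz, 86.64 kHz]: 46.88 kHz, 82.84 kHz.

46.88 kHz, 82.84 kHz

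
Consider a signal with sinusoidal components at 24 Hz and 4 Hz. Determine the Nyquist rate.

48 Hz

Highest-frequency component: 24 Hz.
Nyquist rate = 2 × 24 Hz = 48 Hz.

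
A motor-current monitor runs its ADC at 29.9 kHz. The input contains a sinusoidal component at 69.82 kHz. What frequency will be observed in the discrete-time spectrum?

10.02 kHz

69.82 kHz mod fs = 10.02 kHz.
10.02 kHz ≤ fs/2 = 14.95 kHz, appears at 10.02 kHz.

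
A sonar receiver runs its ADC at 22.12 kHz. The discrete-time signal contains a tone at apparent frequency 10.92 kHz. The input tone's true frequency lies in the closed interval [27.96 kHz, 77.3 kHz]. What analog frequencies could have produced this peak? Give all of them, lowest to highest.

Frequencies that alias to 10.92 kHz are k·fs ± 10.92 kHz for integer k ≥ 0.
k=0: 10.92 kHz.
k=1: 11.2 kHz, 33.04 kHz.
k=2: 33.32 kHz, 55.16 kHz.
k=3: 55.44 kHz, 77.28 kHz.
k=4: 77.56 kHz, 99.4 kHz.
Within [27.96 kHz, 77.3 kHz]: 33.04 kHz, 33.32 kHz, 55.16 kHz, 55.44 kHz, 77.28 kHz.

33.04 kHz, 33.32 kHz, 55.16 kHz, 55.44 kHz, 77.28 kHz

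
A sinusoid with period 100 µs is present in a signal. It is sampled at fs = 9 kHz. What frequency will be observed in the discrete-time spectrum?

1 kHz

T = 100 µs → f = 1/T = 10 kHz.
10 kHz mod fs = 1 kHz.
1 kHz ≤ fs/2 = 4.5 kHz, appears at 1 kHz.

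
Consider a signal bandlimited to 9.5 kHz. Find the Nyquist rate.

Nyquist rate = 2 × 9.5 kHz = 19 kHz.

19 kHz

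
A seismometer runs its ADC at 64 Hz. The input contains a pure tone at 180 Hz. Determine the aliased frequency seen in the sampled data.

12 Hz

180 Hz mod fs = 52 Hz.
52 Hz > fs/2 = 32 Hz, folds to fs − 52 Hz = 12 Hz.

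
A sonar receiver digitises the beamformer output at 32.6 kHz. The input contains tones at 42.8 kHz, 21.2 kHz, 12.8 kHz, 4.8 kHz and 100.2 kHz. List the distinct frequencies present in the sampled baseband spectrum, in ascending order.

2.4 kHz, 4.8 kHz, 10.2 kHz, 11.4 kHz, 12.8 kHz

fs/2 = 16.3 kHz.
42.8 kHz mod fs = 10.2 kHz.
10.2 kHz ≤ fs/2 = 16.3 kHz, appears at 10.2 kHz.
21.2 kHz > fs/2 = 16.3 kHz, folds to fs − 21.2 kHz = 11.4 kHz.
12.8 kHz ≤ fs/2 = 16.3 kHz, passes unchanged.
4.8 kHz ≤ fs/2 = 16.3 kHz, passes unchanged.
100.2 kHz mod fs = 2.4 kHz.
2.4 kHz ≤ fs/2 = 16.3 kHz, appears at 2.4 kHz.
Distinct values: {2.4 kHz, 4.8 kHz, 10.2 kHz, 11.4 kHz, 12.8 kHz}.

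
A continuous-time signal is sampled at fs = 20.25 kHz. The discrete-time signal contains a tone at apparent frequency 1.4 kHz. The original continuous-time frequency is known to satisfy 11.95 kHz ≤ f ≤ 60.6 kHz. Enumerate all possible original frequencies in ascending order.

18.85 kHz, 21.65 kHz, 39.1 kHz, 41.9 kHz, 59.35 kHz

Frequencies that alias to 1.4 kHz are k·fs ± 1.4 kHz for integer k ≥ 0.
k=0: 1.4 kHz.
k=1: 18.85 kHz, 21.65 kHz.
k=2: 39.1 kHz, 41.9 kHz.
k=3: 59.35 kHz, 62.15 kHz.
k=4: 79.6 kHz, 82.4 kHz.
Within [11.95 kHz, 60.6 kHz]: 18.85 kHz, 21.65 kHz, 39.1 kHz, 41.9 kHz, 59.35 kHz.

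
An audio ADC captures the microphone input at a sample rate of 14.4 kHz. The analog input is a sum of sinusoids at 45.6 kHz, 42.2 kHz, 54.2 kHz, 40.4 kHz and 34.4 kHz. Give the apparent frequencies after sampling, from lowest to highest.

fs/2 = 7.2 kHz.
45.6 kHz mod fs = 2.4 kHz.
2.4 kHz ≤ fs/2 = 7.2 kHz, appears at 2.4 kHz.
42.2 kHz mod fs = 13.4 kHz.
13.4 kHz > fs/2 = 7.2 kHz, folds to fs − 13.4 kHz = 1 kHz.
54.2 kHz mod fs = 11 kHz.
11 kHz > fs/2 = 7.2 kHz, folds to fs − 11 kHz = 3.4 kHz.
40.4 kHz mod fs = 11.6 kHz.
11.6 kHz > fs/2 = 7.2 kHz, folds to fs − 11.6 kHz = 2.8 kHz.
34.4 kHz mod fs = 5.6 kHz.
5.6 kHz ≤ fs/2 = 7.2 kHz, appears at 5.6 kHz.
Distinct values: {1 kHz, 2.4 kHz, 2.8 kHz, 3.4 kHz, 5.6 kHz}.

1 kHz, 2.4 kHz, 2.8 kHz, 3.4 kHz, 5.6 kHz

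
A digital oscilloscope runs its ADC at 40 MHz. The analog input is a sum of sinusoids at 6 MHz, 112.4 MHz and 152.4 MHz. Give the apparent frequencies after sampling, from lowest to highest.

fs/2 = 20 MHz.
6 MHz ≤ fs/2 = 20 MHz, passes unchanged.
112.4 MHz mod fs = 32.4 MHz.
32.4 MHz > fs/2 = 20 MHz, folds to fs − 32.4 MHz = 7.6 MHz.
152.4 MHz mod fs = 32.4 MHz.
32.4 MHz > fs/2 = 20 MHz, folds to fs − 32.4 MHz = 7.6 MHz.
Distinct values: {6 MHz, 7.6 MHz}.

6 MHz, 7.6 MHz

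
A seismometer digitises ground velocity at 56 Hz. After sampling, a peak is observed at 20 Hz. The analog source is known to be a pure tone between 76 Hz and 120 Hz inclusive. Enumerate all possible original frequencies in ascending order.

76 Hz, 92 Hz

Frequencies that alias to 20 Hz are k·fs ± 20 Hz for integer k ≥ 0.
k=0: 20 Hz.
k=1: 36 Hz, 76 Hz.
k=2: 92 Hz, 132 Hz.
k=3: 148 Hz, 188 Hz.
Within [76 Hz, 120 Hz]: 76 Hz, 92 Hz.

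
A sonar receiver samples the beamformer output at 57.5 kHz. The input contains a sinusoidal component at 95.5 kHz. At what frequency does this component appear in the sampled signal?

19.5 kHz

95.5 kHz mod fs = 38 kHz.
38 kHz > fs/2 = 28.75 kHz, folds to fs − 38 kHz = 19.5 kHz.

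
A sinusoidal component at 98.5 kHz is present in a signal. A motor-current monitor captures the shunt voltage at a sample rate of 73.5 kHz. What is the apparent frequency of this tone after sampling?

98.5 kHz mod fs = 25 kHz.
25 kHz ≤ fs/2 = 36.75 kHz, appears at 25 kHz.

25 kHz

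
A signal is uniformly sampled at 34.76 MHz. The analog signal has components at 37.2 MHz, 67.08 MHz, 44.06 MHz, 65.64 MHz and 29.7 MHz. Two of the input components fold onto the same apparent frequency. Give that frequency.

2.44 MHz

fs/2 = 17.38 MHz.
37.2 MHz mod fs = 2.44 MHz.
2.44 MHz ≤ fs/2 = 17.38 MHz, appears at 2.44 MHz.
67.08 MHz mod fs = 32.32 MHz.
32.32 MHz > fs/2 = 17.38 MHz, folds to fs − 32.32 MHz = 2.44 MHz.
44.06 MHz mod fs = 9.3 MHz.
9.3 MHz ≤ fs/2 = 17.38 MHz, appears at 9.3 MHz.
65.64 MHz mod fs = 30.88 MHz.
30.88 MHz > fs/2 = 17.38 MHz, folds to fs − 30.88 MHz = 3.88 MHz.
29.7 MHz > fs/2 = 17.38 MHz, folds to fs − 29.7 MHz = 5.06 MHz.
37.2 MHz and 67.08 MHz both map to 2.44 MHz.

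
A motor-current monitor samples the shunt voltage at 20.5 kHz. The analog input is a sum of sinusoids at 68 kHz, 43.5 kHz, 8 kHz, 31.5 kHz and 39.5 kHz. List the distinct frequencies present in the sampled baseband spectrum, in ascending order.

fs/2 = 10.25 kHz.
68 kHz mod fs = 6.5 kHz.
6.5 kHz ≤ fs/2 = 10.25 kHz, appears at 6.5 kHz.
43.5 kHz mod fs = 2.5 kHz.
2.5 kHz ≤ fs/2 = 10.25 kHz, appears at 2.5 kHz.
8 kHz ≤ fs/2 = 10.25 kHz, passes unchanged.
31.5 kHz mod fs = 11 kHz.
11 kHz > fs/2 = 10.25 kHz, folds to fs − 11 kHz = 9.5 kHz.
39.5 kHz mod fs = 19 kHz.
19 kHz > fs/2 = 10.25 kHz, folds to fs − 19 kHz = 1.5 kHz.
Distinct values: {1.5 kHz, 2.5 kHz, 6.5 kHz, 8 kHz, 9.5 kHz}.

1.5 kHz, 2.5 kHz, 6.5 kHz, 8 kHz, 9.5 kHz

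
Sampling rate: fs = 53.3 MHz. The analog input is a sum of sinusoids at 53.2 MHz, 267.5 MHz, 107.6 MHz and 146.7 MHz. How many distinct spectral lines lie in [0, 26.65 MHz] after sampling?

fs/2 = 26.65 MHz.
53.2 MHz > fs/2 = 26.65 MHz, folds to fs − 53.2 MHz = 0.1 MHz.
267.5 MHz mod fs = 1 MHz.
1 MHz ≤ fs/2 = 26.65 MHz, appears at 1 MHz.
107.6 MHz mod fs = 1 MHz.
1 MHz ≤ fs/2 = 26.65 MHz, appears at 1 MHz.
146.7 MHz mod fs = 40.1 MHz.
40.1 MHz > fs/2 = 26.65 MHz, folds to fs − 40.1 MHz = 13.2 MHz.
Distinct values: {0.1 MHz, 1 MHz, 13.2 MHz} → 3.

3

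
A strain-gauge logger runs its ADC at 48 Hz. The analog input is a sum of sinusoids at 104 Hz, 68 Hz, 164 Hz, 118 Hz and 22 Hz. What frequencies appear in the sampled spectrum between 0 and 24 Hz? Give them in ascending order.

8 Hz, 20 Hz, 22 Hz

fs/2 = 24 Hz.
104 Hz mod fs = 8 Hz.
8 Hz ≤ fs/2 = 24 Hz, appears at 8 Hz.
68 Hz mod fs = 20 Hz.
20 Hz ≤ fs/2 = 24 Hz, appears at 20 Hz.
164 Hz mod fs = 20 Hz.
20 Hz ≤ fs/2 = 24 Hz, appears at 20 Hz.
118 Hz mod fs = 22 Hz.
22 Hz ≤ fs/2 = 24 Hz, appears at 22 Hz.
22 Hz ≤ fs/2 = 24 Hz, passes unchanged.
Distinct values: {8 Hz, 20 Hz, 22 Hz}.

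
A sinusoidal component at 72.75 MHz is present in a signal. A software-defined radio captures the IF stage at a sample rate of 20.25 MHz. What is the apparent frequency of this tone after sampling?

72.75 MHz mod fs = 12 MHz.
12 MHz > fs/2 = 10.125 MHz, folds to fs − 12 MHz = 8.25 MHz.

8.25 MHz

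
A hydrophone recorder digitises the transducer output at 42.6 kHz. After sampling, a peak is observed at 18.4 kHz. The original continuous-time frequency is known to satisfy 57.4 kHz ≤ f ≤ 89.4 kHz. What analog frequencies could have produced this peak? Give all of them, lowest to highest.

Frequencies that alias to 18.4 kHz are k·fs ± 18.4 kHz for integer k ≥ 0.
k=0: 18.4 kHz.
k=1: 24.2 kHz, 61 kHz.
k=2: 66.8 kHz, 103.6 kHz.
k=3: 109.4 kHz, 146.2 kHz.
Within [57.4 kHz, 89.4 kHz]: 61 kHz, 66.8 kHz.

61 kHz, 66.8 kHz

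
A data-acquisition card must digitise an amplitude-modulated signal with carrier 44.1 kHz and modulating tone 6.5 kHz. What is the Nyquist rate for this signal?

AM sidebands sit at fc ± fm = 37.6 kHz and 50.6 kHz.
Highest-frequency component: 50.6 kHz.
Nyquist rate = 2 × 50.6 kHz = 101.2 kHz.

101.2 kHz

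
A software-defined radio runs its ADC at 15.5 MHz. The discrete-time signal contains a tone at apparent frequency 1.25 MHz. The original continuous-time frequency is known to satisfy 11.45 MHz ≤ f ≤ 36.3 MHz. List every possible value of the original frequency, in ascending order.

14.25 MHz, 16.75 MHz, 29.75 MHz, 32.25 MHz

Frequencies that alias to 1.25 MHz are k·fs ± 1.25 MHz for integer k ≥ 0.
k=0: 1.25 MHz.
k=1: 14.25 MHz, 16.75 MHz.
k=2: 29.75 MHz, 32.25 MHz.
k=3: 45.25 MHz, 47.75 MHz.
Within [11.45 MHz, 36.3 MHz]: 14.25 MHz, 16.75 MHz, 29.75 MHz, 32.25 MHz.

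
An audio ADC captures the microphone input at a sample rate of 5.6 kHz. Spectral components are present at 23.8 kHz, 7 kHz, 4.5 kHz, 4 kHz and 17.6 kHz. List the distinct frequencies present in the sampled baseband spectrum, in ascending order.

fs/2 = 2.8 kHz.
23.8 kHz mod fs = 1.4 kHz.
1.4 kHz ≤ fs/2 = 2.8 kHz, appears at 1.4 kHz.
7 kHz mod fs = 1.4 kHz.
1.4 kHz ≤ fs/2 = 2.8 kHz, appears at 1.4 kHz.
4.5 kHz > fs/2 = 2.8 kHz, folds to fs − 4.5 kHz = 1.1 kHz.
4 kHz > fs/2 = 2.8 kHz, folds to fs − 4 kHz = 1.6 kHz.
17.6 kHz mod fs = 0.8 kHz.
0.8 kHz ≤ fs/2 = 2.8 kHz, appears at 0.8 kHz.
Distinct values: {0.8 kHz, 1.1 kHz, 1.4 kHz, 1.6 kHz}.

0.8 kHz, 1.1 kHz, 1.4 kHz, 1.6 kHz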